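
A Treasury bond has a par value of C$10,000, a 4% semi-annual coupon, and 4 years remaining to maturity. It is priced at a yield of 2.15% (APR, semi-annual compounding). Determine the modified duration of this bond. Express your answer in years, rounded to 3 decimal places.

3.707 years

Periodic yield y = 0.01075. First find Macaulay duration:
  t   CF        PV=CF/(1+0.01075)^t    t·PV
  1       200.00       197.8729       197.8729
  2       200.00       195.7684       391.5367
  3       200.00       193.6862       581.0587
  4       200.00       191.6262       766.5050
  5       200.00       189.5882       947.9409
  6       200.00       187.5718     1,125.4307
  7       200.00       185.5768     1,299.0378
  8    10,200.00     9,363.7578    74,910.0624
  Σ                 10,705.4483    80,219.4450
P = 10,705.4483; Macaulay duration = 80,219.4450 / 10,705.4483 = 7.49333 half-year periods = 3.74666 years.
Modified duration = D_Mac / (1 + y) = 3.74666 / 1.01075 = 3.70682 years.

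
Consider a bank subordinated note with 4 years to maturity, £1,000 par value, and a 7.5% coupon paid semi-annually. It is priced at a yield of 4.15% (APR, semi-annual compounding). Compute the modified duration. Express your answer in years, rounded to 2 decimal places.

3.49 years

Periodic yield y = 0.02075. First find Macaulay duration:
  t   CF        PV=CF/(1+0.02075)^t    t·PV
  1        37.50        36.7377        36.7377
  2        37.50        35.9909        71.9818
  3        37.50        35.2593       105.7778
  4        37.50        34.5425       138.1700
  5        37.50        33.8403       169.2015
  6        37.50        33.1524       198.9144
  7        37.50        32.4785       227.3493
  8     1,037.50       880.3047     7,042.4372
  Σ                  1,122.3062     7,990.5696
P = 1,122.3062; Macaulay duration = 7,990.5696 / 1,122.3062 = 7.11978 half-year periods = 3.55989 years.
Modified duration = D_Mac / (1 + y) = 3.55989 / 1.02075 = 3.48752 years.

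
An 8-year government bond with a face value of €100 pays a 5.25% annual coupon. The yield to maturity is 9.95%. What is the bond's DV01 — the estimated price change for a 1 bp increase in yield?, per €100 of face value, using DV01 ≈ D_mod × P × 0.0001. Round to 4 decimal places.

€0.0443

Periodic yield y = 0.0995.
  t   CF        PV=CF/(1+0.0995)^t    t·PV
  1         5.25         4.7749         4.7749
  2         5.25         4.3428         8.6856
  3         5.25         3.9498        11.8494
  4         5.25         3.5923        14.3694
  5         5.25         3.2673        16.3363
  6         5.25         2.9716        17.8295
  7         5.25         2.7027        18.9187
  8       105.25        49.2788       394.2305
  Σ                     74.8801       486.9942
P = 74.8801; D_Mac = 6.50365 yrs; D_mod = 5.91510 yrs.
DV01 ≈ 5.91510 × 74.8801 × 0.0001 = 0.044292.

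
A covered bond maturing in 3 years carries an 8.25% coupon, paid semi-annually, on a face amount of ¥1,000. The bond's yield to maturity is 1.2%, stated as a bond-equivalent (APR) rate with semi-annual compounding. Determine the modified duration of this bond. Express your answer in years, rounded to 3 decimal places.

2.731 years

Periodic yield y = 0.006. First find Macaulay duration:
  t   CF        PV=CF/(1+0.006)^t    t·PV
  1        41.25        41.0040        41.0040
  2        41.25        40.7594        81.5188
  3        41.25        40.5163       121.5490
  4        41.25        40.2747       161.0987
  5        41.25        40.0345       200.1723
  6     1,041.25     1,004.5398     6,027.2385
  Σ                  1,207.1286     6,632.5814
P = 1,207.1286; Macaulay duration = 6,632.5814 / 1,207.1286 = 5.49451 half-year periods = 2.74726 years.
Modified duration = D_Mac / (1 + y) = 2.74726 / 1.006 = 2.73087 years.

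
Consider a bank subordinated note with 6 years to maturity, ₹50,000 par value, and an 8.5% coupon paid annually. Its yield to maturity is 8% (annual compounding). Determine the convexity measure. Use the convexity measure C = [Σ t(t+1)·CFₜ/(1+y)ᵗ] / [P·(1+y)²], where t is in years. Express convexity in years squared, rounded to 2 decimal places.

27.74

With y = 0.08:
  t   CF        PV=CF/(1+0.08)^t    t·PV        t(t+1)·PV
  1     4,250.00     3,935.1852     3,935.1852       7,870.3704
  2     4,250.00     3,643.6900     7,287.3800      21,862.1399
  3     4,250.00     3,373.7870    10,121.3611      40,485.4443
  4     4,250.00     3,123.8769    12,495.5075      62,477.5375
  5     4,250.00     2,892.4786    14,462.3929      86,774.3576
  6    54,250.00    34,186.7023   205,120.2136   1,435,841.4949
  Σ                 51,155.7199   253,422.0402   1,655,311.3445
P = 51,155.7199.
Convexity = Σ t(t+1)·PV / [P·(1+y)²] = 1,655,311.3445 / (51,155.7199 × 1.166400) = 27.74201.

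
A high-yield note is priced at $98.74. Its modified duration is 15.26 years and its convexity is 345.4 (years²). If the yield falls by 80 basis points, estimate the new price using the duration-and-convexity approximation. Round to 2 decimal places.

$111.89

Duration effect: -D_mod·Δy = -15.26 × (-0.008) = +0.122080
Convexity effect: ½·C·(Δy)² = 0.5 × 345.4 × (-0.008)² = +0.0110528
ΔP/P ≈ +0.122080 + 0.0110528 = +0.1331328
New price ≈ 98.74 × (1 + 0.1331328) = 111.885532672.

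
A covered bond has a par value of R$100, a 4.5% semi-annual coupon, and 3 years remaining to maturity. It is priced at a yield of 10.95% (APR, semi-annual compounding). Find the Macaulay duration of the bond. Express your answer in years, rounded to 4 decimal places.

2.8220 years

Periodic yield y = 0.05475. Discount each cash flow and weight by its period:
  t   CF        PV=CF/(1+0.05475)^t    t·PV
  1         2.25         2.1332         2.1332
  2         2.25         2.0225         4.0450
  3         2.25         1.9175         5.7525
  4         2.25         1.8180         7.2718
  5         2.25         1.7236         8.6180
  6       102.25        74.2619       445.5715
  Σ                     83.8766       473.3919
Price P = Σ PV = 83.8766.
Macaulay duration = Σ(t·PV) / P = 473.3919 / 83.8766 = 5.64391 half-year periods.
In years: 5.64391 / 2 = 2.82195 years.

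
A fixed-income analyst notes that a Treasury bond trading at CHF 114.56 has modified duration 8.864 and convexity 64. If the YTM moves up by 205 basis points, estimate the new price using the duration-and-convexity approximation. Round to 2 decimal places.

Duration effect: -D_mod·Δy = -8.864 × (+0.0205) = -0.181712
Convexity effect: ½·C·(Δy)² = 0.5 × 64 × (0.0205)² = +0.0134480
ΔP/P ≈ -0.181712 + 0.0134480 = -0.168264
New price ≈ 114.56 × (1 - 0.168264) = 95.28367616.

CHF 95.28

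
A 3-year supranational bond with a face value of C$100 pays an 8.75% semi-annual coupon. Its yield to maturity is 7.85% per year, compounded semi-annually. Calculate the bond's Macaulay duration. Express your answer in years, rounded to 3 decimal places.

2.707 years

Periodic yield y = 0.03925. Discount each cash flow and weight by its period:
  t   CF        PV=CF/(1+0.03925)^t    t·PV
  1        4.375         4.2098         4.2098
  2        4.375         4.0508         8.1015
  3        4.375         3.8978        11.6934
  4        4.375         3.7506        15.0023
  5        4.375         3.6089        18.0446
  6      104.375        82.8469       497.0814
  Σ                    102.3647       554.1330
Price P = Σ PV = 102.3647.
Macaulay duration = Σ(t·PV) / P = 554.1330 / 102.3647 = 5.41332 half-year periods.
In years: 5.41332 / 2 = 2.70666 years.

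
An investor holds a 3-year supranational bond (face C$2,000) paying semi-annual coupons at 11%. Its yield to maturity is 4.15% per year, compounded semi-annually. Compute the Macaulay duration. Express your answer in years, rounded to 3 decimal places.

Periodic yield y = 0.02075. Discount each cash flow and weight by its period:
  t   CF        PV=CF/(1+0.02075)^t    t·PV
  1       110.00       107.7639       107.7639
  2       110.00       105.5733       211.1465
  3       110.00       103.4271       310.2814
  4       110.00       101.3247       405.2986
  5       110.00        99.2649       496.3245
  6     2,110.00     1,865.3749    11,192.2493
  Σ                  2,382.7287    12,723.0643
Price P = Σ PV = 2,382.7287.
Macaulay duration = Σ(t·PV) / P = 12,723.0643 / 2,382.7287 = 5.33970 half-year periods.
In years: 5.33970 / 2 = 2.66985 years.

2.670 years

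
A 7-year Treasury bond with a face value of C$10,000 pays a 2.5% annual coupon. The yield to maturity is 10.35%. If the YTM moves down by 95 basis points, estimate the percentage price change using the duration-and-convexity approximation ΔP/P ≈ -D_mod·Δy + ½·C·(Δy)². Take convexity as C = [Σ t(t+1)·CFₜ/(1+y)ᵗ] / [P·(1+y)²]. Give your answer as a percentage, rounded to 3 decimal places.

With y = 0.1035:
  t   CF        PV=CF/(1+0.1035)^t    t·PV        t(t+1)·PV
  1       250.00       226.5519       226.5519         453.1038
  2       250.00       205.3030       410.6060       1,231.8181
  3       250.00       186.0471       558.1414       2,232.5657
  4       250.00       168.5973       674.3893       3,371.9463
  5       250.00       152.7842       763.9208       4,583.5247
  6       250.00       138.4542       830.7249       5,815.0744
  7    10,250.00     5,144.1959    36,009.3716     288,074.9730
  Σ                  6,221.9336    39,473.7059     305,763.0060
P = 6,221.9336; D_Mac = 6.34428 yrs; D_mod = 5.74924 yrs; C = 40.35663.
Duration effect: -5.74924 × (-0.0095) = +0.054618
Convexity effect: 0.5 × 40.35663 × (-0.0095)² = +0.0018211
ΔP/P ≈ +0.054618 + 0.0018211 = +0.056439 = +5.6439%.

+5.644%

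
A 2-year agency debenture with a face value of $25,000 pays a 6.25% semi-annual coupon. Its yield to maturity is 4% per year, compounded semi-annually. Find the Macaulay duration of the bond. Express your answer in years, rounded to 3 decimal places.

1.913 years

Periodic yield y = 0.02. Discount each cash flow and weight by its period:
  t   CF        PV=CF/(1+0.02)^t    t·PV
  1       781.25       765.9314       765.9314
  2       781.25       750.9131     1,501.8262
  3       781.25       736.1893     2,208.5680
  4    25,781.25    23,817.8899    95,271.5596
  Σ                 26,070.9237    99,747.8851
Price P = Σ PV = 26,070.9237.
Macaulay duration = Σ(t·PV) / P = 99,747.8851 / 26,070.9237 = 3.82602 half-year periods.
In years: 3.82602 / 2 = 1.91301 years.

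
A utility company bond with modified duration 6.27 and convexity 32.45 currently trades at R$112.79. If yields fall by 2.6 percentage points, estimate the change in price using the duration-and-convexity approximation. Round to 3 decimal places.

Duration effect: -D_mod·Δy = -6.27 × (-0.026) = +0.163020
Convexity effect: ½·C·(Δy)² = 0.5 × 32.45 × (-0.026)² = +0.0109681
ΔP/P ≈ +0.163020 + 0.0109681 = +0.1739881
ΔP ≈ 112.79 × (+0.1739881) = +19.624117799.

+R$19.624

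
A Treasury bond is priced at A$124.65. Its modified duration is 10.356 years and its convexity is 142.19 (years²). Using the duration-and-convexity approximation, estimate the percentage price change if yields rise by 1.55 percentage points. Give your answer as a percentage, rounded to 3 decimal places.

Duration effect: -D_mod·Δy = -10.356 × (+0.0155) = -0.160518
Convexity effect: ½·C·(Δy)² = 0.5 × 142.19 × (0.0155)² = +0.01708057375
ΔP/P ≈ -0.160518 + 0.01708057375 = -0.14343742625
= -14.343742625%.

-14.344%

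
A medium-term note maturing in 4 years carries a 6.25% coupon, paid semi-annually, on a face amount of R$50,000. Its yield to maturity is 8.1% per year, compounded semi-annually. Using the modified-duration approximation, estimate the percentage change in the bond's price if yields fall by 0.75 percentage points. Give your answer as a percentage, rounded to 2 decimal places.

Periodic yield y = 0.0405. Modified duration first:
  t   CF        PV=CF/(1+0.0405)^t    t·PV
  1     1,562.50     1,501.6819     1,501.6819
  2     1,562.50     1,443.2310     2,886.4621
  3     1,562.50     1,387.0553     4,161.1659
  4     1,562.50     1,333.0661     5,332.2644
  5     1,562.50     1,281.1784     6,405.8919
  6     1,562.50     1,231.3103     7,387.8619
  7     1,562.50     1,183.3833     8,283.6831
  8    51,562.50    37,531.6182   300,252.9455
  Σ                 46,892.5245   336,211.9566
P = 46,892.5245; D_Mac = 7.16984 half-year periods = 3.58492 yrs; D_mod = 3.58492/(1+0.0405) = 3.44538 yrs.
ΔP/P ≈ -D_mod · Δy = -3.44538 × (-0.0075) = +0.025840 = +2.5840%.

+2.58%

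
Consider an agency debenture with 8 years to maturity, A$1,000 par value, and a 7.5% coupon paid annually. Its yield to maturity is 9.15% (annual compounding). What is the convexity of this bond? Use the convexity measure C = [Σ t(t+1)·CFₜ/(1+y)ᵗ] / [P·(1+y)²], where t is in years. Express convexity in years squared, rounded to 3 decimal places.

With y = 0.0915:
  t   CF        PV=CF/(1+0.0915)^t    t·PV        t(t+1)·PV
  1        75.00        68.7128        68.7128         137.4256
  2        75.00        62.9526       125.9052         377.7157
  3        75.00        57.6753       173.0260         692.1039
  4        75.00        52.8404       211.3617       1,056.8085
  5        75.00        48.4108       242.0542       1,452.3250
  6        75.00        44.3526       266.1154       1,862.8081
  7        75.00        40.6345       284.4416       2,275.5329
  8     1,075.00       533.6033     4,268.8268      38,419.4409
  Σ                    909.1824     5,640.4437      46,274.1605
P = 909.1824.
Convexity = Σ t(t+1)·PV / [P·(1+y)²] = 46,274.1605 / (909.1824 × 1.191372) = 42.72087.

42.721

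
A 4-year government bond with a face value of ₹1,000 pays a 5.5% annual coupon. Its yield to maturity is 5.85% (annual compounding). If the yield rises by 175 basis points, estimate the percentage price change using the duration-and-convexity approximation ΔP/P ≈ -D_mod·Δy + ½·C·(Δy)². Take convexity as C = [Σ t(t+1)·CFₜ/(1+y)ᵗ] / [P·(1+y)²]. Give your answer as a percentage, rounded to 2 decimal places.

With y = 0.0585:
  t   CF        PV=CF/(1+0.0585)^t    t·PV        t(t+1)·PV
  1        55.00        51.9603        51.9603         103.9206
  2        55.00        49.0886        98.1773         294.5318
  3        55.00        46.3757       139.1270         556.5079
  4     1,055.00       840.4057     3,361.6230      16,808.1148
  Σ                    987.8304     3,650.8875      17,763.0752
P = 987.8304; D_Mac = 3.69586 yrs; D_mod = 3.49161 yrs; C = 16.04922.
Duration effect: -3.49161 × (+0.0175) = -0.061103
Convexity effect: 0.5 × 16.04922 × (0.0175)² = +0.0024575
ΔP/P ≈ -0.061103 + 0.0024575 = -0.058646 = -5.8646%.

-5.86%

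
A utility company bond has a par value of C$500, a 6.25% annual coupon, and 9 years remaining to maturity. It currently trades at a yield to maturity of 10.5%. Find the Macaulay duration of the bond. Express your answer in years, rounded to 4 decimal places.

Periodic yield y = 0.105. Discount each cash flow and weight by its year:
  t   CF        PV=CF/(1+0.105)^t    t·PV
  1        31.25        28.2805        28.2805
  2        31.25        25.5933        51.1865
  3        31.25        23.1613        69.4839
  4        31.25        20.9605        83.8419
  5        31.25        18.9687        94.8437
  6        31.25        17.1663       102.9977
  7        31.25        15.5351       108.7457
  8        31.25        14.0589       112.4713
  9       531.25       216.2910     1,946.6190
  Σ                    380.0156     2,598.4703
Price P = Σ PV = 380.0156.
Macaulay duration = Σ(t·PV) / P = 2,598.4703 / 380.0156 = 6.83780 years.

6.8378 years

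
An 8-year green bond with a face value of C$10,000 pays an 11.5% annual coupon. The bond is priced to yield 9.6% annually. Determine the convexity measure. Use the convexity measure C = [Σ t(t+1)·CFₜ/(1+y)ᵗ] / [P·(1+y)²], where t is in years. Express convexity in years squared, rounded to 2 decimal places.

With y = 0.096:
  t   CF        PV=CF/(1+0.096)^t    t·PV        t(t+1)·PV
  1     1,150.00     1,049.2701     1,049.2701       2,098.5401
  2     1,150.00       957.3632     1,914.7264       5,744.1792
  3     1,150.00       873.5066     2,620.5197      10,482.0789
  4     1,150.00       796.9950     3,187.9802      15,939.9010
  5     1,150.00       727.1853     3,635.9263      21,815.5579
  6     1,150.00       663.4902     3,980.9412      27,866.5886
  7     1,150.00       605.3743     4,237.6199      33,900.9594
  8    11,150.00     5,355.3817    42,843.0540     385,587.4859
  Σ                 11,028.5664    63,470.0379     503,435.2910
P = 11,028.5664.
Convexity = Σ t(t+1)·PV / [P·(1+y)²] = 503,435.2910 / (11,028.5664 × 1.201216) = 38.00174.

38.00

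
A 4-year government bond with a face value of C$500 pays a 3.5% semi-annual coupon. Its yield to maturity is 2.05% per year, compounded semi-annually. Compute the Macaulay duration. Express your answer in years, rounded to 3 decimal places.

3.775 years

Periodic yield y = 0.01025. Discount each cash flow and weight by its period:
  t   CF        PV=CF/(1+0.01025)^t    t·PV
  1         8.75         8.6612         8.6612
  2         8.75         8.5733        17.1467
  3         8.75         8.4864        25.4591
  4         8.75         8.4003        33.6010
  5         8.75         8.3150        41.5751
  6         8.75         8.2307        49.3840
  7         8.75         8.1472        57.0301
  8       508.75       468.8928     3,751.1423
  Σ                    527.7068     3,983.9995
Price P = Σ PV = 527.7068.
Macaulay duration = Σ(t·PV) / P = 3,983.9995 / 527.7068 = 7.54965 half-year periods.
In years: 7.54965 / 2 = 3.77482 years.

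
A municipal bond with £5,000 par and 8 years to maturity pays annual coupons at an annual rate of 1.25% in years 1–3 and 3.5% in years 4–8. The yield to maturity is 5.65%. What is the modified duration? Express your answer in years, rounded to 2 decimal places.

Periodic yield y = 0.0565. First find Macaulay duration:
  t   CF        PV=CF/(1+0.0565)^t    t·PV
  1        62.50        59.1576        59.1576
  2        62.50        55.9939       111.9879
  3        62.50        52.9995       158.9984
  4       175.00       140.4624       561.8495
  5       175.00       132.9507       664.7534
  6       175.00       125.8407       755.0441
  7       175.00       119.1109       833.7764
  8     5,175.00     3,333.9136    26,671.3089
  Σ                  4,020.4293    29,816.8761
P = 4,020.4293; Macaulay duration = 29,816.8761 / 4,020.4293 = 7.41634 years.
Modified duration = D_Mac / (1 + y) = 7.41634 / 1.0565 = 7.01973 years.

7.02 years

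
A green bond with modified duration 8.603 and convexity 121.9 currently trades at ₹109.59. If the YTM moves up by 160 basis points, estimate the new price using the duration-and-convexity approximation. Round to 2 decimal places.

Duration effect: -D_mod·Δy = -8.603 × (+0.016) = -0.137648
Convexity effect: ½·C·(Δy)² = 0.5 × 121.9 × (0.016)² = +0.0156032
ΔP/P ≈ -0.137648 + 0.0156032 = -0.1220448
New price ≈ 109.59 × (1 - 0.1220448) = 96.215110368.

₹96.22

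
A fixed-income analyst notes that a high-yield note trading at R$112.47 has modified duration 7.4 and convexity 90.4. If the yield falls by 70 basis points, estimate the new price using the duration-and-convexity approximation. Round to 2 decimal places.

R$118.55

Duration effect: -D_mod·Δy = -7.4 × (-0.007) = +0.051800
Convexity effect: ½·C·(Δy)² = 0.5 × 90.4 × (-0.007)² = +0.0022148
ΔP/P ≈ +0.051800 + 0.0022148 = +0.0540148
New price ≈ 112.47 × (1 + 0.0540148) = 118.545044556.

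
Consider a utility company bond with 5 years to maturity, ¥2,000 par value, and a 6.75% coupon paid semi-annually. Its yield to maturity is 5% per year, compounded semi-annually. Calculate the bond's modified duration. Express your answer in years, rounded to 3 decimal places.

4.249 years

Periodic yield y = 0.025. First find Macaulay duration:
  t   CF        PV=CF/(1+0.025)^t    t·PV
  1        67.50        65.8537        65.8537
  2        67.50        64.2475       128.4949
  3        67.50        62.6805       188.0414
  4        67.50        61.1517       244.6067
  5        67.50        59.6602       298.3008
  6        67.50        58.2050       349.2302
  7        67.50        56.7854       397.4978
  8        67.50        55.4004       443.2031
  9        67.50        54.0492       486.4425
  10    2,067.50     1,615.1277    16,151.2770
  Σ                  2,153.1611    18,752.9481
P = 2,153.1611; Macaulay duration = 18,752.9481 / 2,153.1611 = 8.70950 half-year periods = 4.35475 years.
Modified duration = D_Mac / (1 + y) = 4.35475 / 1.025 = 4.24853 years.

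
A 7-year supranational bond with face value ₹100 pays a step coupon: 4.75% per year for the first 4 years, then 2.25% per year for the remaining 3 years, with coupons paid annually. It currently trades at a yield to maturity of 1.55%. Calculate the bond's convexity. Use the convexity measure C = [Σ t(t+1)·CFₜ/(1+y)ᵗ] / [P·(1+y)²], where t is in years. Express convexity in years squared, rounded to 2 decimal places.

46.44

With y = 0.0155:
  t   CF        PV=CF/(1+0.0155)^t    t·PV        t(t+1)·PV
  1         4.75         4.6775         4.6775           9.3550
  2         4.75         4.6061         9.2122          27.6366
  3         4.75         4.5358        13.6074          54.4296
  4         4.75         4.4666        17.8663          89.3313
  5         2.25         2.0834        10.4172          62.5035
  6         2.25         2.0516        12.3099          86.1692
  7       102.25        91.8129       642.6905       5,141.5238
  Σ                    114.2340       710.7810       5,470.9491
P = 114.2340.
Convexity = Σ t(t+1)·PV / [P·(1+y)²] = 5,470.9491 / (114.2340 × 1.031240) = 46.44163.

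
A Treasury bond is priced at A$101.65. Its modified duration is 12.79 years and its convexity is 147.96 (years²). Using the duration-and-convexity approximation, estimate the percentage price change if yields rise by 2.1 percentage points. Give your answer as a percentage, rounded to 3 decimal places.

-23.596%

Duration effect: -D_mod·Δy = -12.79 × (+0.021) = -0.268590
Convexity effect: ½·C·(Δy)² = 0.5 × 147.96 × (0.021)² = +0.03262518
ΔP/P ≈ -0.268590 + 0.03262518 = -0.23596482
= -23.596482%.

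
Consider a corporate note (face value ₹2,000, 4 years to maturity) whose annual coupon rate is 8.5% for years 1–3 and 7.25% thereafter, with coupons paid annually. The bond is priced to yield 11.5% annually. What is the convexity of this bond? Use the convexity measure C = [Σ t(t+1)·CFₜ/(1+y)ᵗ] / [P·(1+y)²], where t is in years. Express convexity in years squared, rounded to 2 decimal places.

With y = 0.115:
  t   CF        PV=CF/(1+0.115)^t    t·PV        t(t+1)·PV
  1       170.00       152.4664       152.4664         304.9327
  2       170.00       136.7411       273.4823         820.4468
  3       170.00       122.6378       367.9134       1,471.6535
  4     2,145.00     1,387.8030     5,551.2121      27,756.0603
  Σ                  1,799.6483     6,345.0741      30,353.0934
P = 1,799.6483.
Convexity = Σ t(t+1)·PV / [P·(1+y)²] = 30,353.0934 / (1,799.6483 × 1.243225) = 13.56643.

13.57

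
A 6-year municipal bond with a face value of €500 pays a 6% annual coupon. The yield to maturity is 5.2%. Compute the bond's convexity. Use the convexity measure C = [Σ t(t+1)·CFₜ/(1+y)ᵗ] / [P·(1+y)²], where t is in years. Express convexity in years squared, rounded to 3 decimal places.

31.510

With y = 0.052:
  t   CF        PV=CF/(1+0.052)^t    t·PV        t(t+1)·PV
  1        30.00        28.5171        28.5171          57.0342
  2        30.00        27.1075        54.2150         162.6451
  3        30.00        25.7676        77.3028         309.2112
  4        30.00        24.4939        97.9757         489.8784
  5        30.00        23.2832       116.4160         698.4958
  6       530.00       391.0042     2,346.0252      16,422.1767
  Σ                    520.1736     2,720.4519      18,139.4415
P = 520.1736.
Convexity = Σ t(t+1)·PV / [P·(1+y)²] = 18,139.4415 / (520.1736 × 1.106704) = 31.50969.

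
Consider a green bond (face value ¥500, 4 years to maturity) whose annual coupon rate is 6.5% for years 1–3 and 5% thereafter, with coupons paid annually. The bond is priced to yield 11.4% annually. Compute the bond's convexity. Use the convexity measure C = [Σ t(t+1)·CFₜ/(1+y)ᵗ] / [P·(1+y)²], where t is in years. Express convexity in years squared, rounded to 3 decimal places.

14.043

With y = 0.114:
  t   CF        PV=CF/(1+0.114)^t    t·PV        t(t+1)·PV
  1        32.50        29.1741        29.1741          58.3483
  2        32.50        26.1886        52.3773         157.1319
  3        32.50        23.5087        70.5260         282.1039
  4       525.00       340.8934     1,363.5734       6,817.8672
  Σ                    419.7648     1,515.6508       7,315.4512
P = 419.7648.
Convexity = Σ t(t+1)·PV / [P·(1+y)²] = 7,315.4512 / (419.7648 × 1.240996) = 14.04316.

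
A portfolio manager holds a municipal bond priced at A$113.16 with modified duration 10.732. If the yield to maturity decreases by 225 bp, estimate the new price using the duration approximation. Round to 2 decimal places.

A$140.48

Duration approximation: ΔP/P ≈ -D_mod · Δy = -10.732 × (-0.0225) = +0.241470.
New price ≈ 113.16 × (1 + 0.241470) = 140.4847452.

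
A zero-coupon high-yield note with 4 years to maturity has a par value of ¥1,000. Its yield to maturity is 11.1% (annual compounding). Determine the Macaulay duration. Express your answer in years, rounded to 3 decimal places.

A zero-coupon bond has a single cash flow at maturity, so its Macaulay duration equals its maturity: 4 years.

4.000 years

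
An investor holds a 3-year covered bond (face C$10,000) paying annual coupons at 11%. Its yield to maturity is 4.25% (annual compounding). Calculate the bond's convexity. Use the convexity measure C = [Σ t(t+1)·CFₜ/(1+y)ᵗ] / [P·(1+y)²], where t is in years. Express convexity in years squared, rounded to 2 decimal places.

With y = 0.0425:
  t   CF        PV=CF/(1+0.0425)^t    t·PV        t(t+1)·PV
  1     1,100.00     1,055.1559     1,055.1559       2,110.3118
  2     1,100.00     1,012.1399     2,024.2799       6,072.8396
  3    11,100.00     9,797.0379    29,391.1137     117,564.4547
  Σ                 11,864.3337    32,470.5494     125,747.6060
P = 11,864.3337.
Convexity = Σ t(t+1)·PV / [P·(1+y)²] = 125,747.6060 / (11,864.3337 × 1.086806) = 9.75224.

9.75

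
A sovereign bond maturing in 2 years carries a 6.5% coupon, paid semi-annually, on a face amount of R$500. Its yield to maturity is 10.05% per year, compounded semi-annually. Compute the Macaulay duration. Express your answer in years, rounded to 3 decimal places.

1.904 years

Periodic yield y = 0.05025. Discount each cash flow and weight by its period:
  t   CF        PV=CF/(1+0.05025)^t    t·PV
  1        16.25        15.4725        15.4725
  2        16.25        14.7322        29.4644
  3        16.25        14.0273        42.0820
  4       516.25       424.3159     1,697.2636
  Σ                    468.5480     1,784.2825
Price P = Σ PV = 468.5480.
Macaulay duration = Σ(t·PV) / P = 1,784.2825 / 468.5480 = 3.80811 half-year periods.
In years: 3.80811 / 2 = 1.90406 years.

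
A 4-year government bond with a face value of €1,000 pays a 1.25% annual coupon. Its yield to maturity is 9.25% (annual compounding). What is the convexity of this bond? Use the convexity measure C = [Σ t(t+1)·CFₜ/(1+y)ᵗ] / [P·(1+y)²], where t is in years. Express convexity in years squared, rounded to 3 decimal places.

16.272

With y = 0.0925:
  t   CF        PV=CF/(1+0.0925)^t    t·PV        t(t+1)·PV
  1        12.50        11.4416        11.4416          22.8833
  2        12.50        10.4729        20.9458          62.8374
  3        12.50         9.5862        28.7585         115.0342
  4     1,012.50       710.7375     2,842.9501      14,214.7506
  Σ                    742.2383     2,904.0961      14,415.5055
P = 742.2383.
Convexity = Σ t(t+1)·PV / [P·(1+y)²] = 14,415.5055 / (742.2383 × 1.193556) = 16.27210.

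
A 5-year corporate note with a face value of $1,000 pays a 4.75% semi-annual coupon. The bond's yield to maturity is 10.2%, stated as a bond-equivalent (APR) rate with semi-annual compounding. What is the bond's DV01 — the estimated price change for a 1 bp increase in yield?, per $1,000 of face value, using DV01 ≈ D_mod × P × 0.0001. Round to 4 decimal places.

Periodic yield y = 0.051.
  t   CF        PV=CF/(1+0.051)^t    t·PV
  1        23.75        22.5975        22.5975
  2        23.75        21.5010        43.0020
  3        23.75        20.4576        61.3729
  4        23.75        19.4649        77.8597
  5        23.75        18.5204        92.6019
  6        23.75        17.6217       105.7301
  7        23.75        16.7666       117.3661
  8        23.75        15.9530       127.6239
  9        23.75        15.1789       136.6097
  10    1,023.75       622.5393     6,225.3927
  Σ                    790.6008     7,010.1565
P = 790.6008; D_Mac = 8.86687 half-year periods = 4.43344 yrs; D_mod = 4.21830 yrs.
DV01 ≈ 4.21830 × 790.6008 × 0.0001 = 0.333499.

$0.3335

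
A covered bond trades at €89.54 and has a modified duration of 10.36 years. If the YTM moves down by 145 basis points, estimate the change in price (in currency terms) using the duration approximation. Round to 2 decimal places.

Duration approximation: ΔP/P ≈ -D_mod · Δy = -10.36 × (-0.0145) = +0.150220.
ΔP ≈ 89.54 × (+0.150220) = +13.4506988.

+€13.45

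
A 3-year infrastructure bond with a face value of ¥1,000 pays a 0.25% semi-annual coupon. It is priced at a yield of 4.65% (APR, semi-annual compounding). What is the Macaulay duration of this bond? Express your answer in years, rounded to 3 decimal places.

2.990 years

Periodic yield y = 0.02325. Discount each cash flow and weight by its period:
  t   CF        PV=CF/(1+0.02325)^t    t·PV
  1         1.25         1.2216         1.2216
  2         1.25         1.1938         2.3877
  3         1.25         1.1667         3.5001
  4         1.25         1.1402         4.5608
  5         1.25         1.1143         5.5715
  6     1,001.25       872.2722     5,233.6329
  Σ                    878.1088     5,250.8747
Price P = Σ PV = 878.1088.
Macaulay duration = Σ(t·PV) / P = 5,250.8747 / 878.1088 = 5.97975 half-year periods.
In years: 5.97975 / 2 = 2.98988 years.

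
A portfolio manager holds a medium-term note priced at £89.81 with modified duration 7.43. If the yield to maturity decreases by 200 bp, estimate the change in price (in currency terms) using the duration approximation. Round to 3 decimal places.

+£13.346

Duration approximation: ΔP/P ≈ -D_mod · Δy = -7.43 × (-0.02) = +0.148600.
ΔP ≈ 89.81 × (+0.148600) = +13.345766.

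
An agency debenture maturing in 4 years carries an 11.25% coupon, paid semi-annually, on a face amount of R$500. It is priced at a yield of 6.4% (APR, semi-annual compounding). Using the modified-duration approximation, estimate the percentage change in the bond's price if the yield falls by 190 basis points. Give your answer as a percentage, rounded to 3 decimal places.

Periodic yield y = 0.032. Modified duration first:
  t   CF        PV=CF/(1+0.032)^t    t·PV
  1       28.125        27.2529        27.2529
  2       28.125        26.4079        52.8157
  3       28.125        25.5890        76.7670
  4       28.125        24.7955        99.1822
  5       28.125        24.0267       120.1335
  6       28.125        23.2817       139.6901
  7       28.125        22.5598       157.9184
  8      528.125       410.4868     3,283.8940
  Σ                    584.4002     3,957.6538
P = 584.4002; D_Mac = 6.77216 half-year periods = 3.38608 yrs; D_mod = 3.38608/(1+0.032) = 3.28109 yrs.
ΔP/P ≈ -D_mod · Δy = -3.28109 × (-0.019) = +0.062341 = +6.2341%.

+6.234%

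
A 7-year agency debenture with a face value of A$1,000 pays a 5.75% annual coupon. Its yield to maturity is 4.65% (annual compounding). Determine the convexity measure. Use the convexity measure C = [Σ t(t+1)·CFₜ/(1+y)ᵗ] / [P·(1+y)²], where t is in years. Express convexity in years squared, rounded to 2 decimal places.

With y = 0.0465:
  t   CF        PV=CF/(1+0.0465)^t    t·PV        t(t+1)·PV
  1        57.50        54.9451        54.9451         109.8901
  2        57.50        52.5036       105.0073         315.0218
  3        57.50        50.1707       150.5121         602.0484
  4        57.50        47.9414       191.7657         958.8284
  5        57.50        45.8112       229.0560       1,374.3360
  6        57.50        43.7756       262.6538       1,838.5766
  7     1,057.50       769.3177     5,385.2242      43,081.7935
  Σ                  1,064.4654     6,379.1641      48,280.4949
P = 1,064.4654.
Convexity = Σ t(t+1)·PV / [P·(1+y)²] = 48,280.4949 / (1,064.4654 × 1.095162) = 41.41539.

41.42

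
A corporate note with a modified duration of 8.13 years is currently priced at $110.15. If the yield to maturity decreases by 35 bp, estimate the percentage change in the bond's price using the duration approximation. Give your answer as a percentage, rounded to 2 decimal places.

+2.85%

Duration approximation: ΔP/P ≈ -D_mod · Δy = -8.13 × (-0.0035) = +0.028455.
As a percentage: +2.8455%.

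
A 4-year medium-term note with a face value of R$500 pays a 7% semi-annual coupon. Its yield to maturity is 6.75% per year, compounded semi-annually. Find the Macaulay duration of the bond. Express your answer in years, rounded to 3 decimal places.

Periodic yield y = 0.03375. Discount each cash flow and weight by its period:
  t   CF        PV=CF/(1+0.03375)^t    t·PV
  1        17.50        16.9287        16.9287
  2        17.50        16.3760        32.7519
  3        17.50        15.8413        47.5240
  4        17.50        15.3241        61.2965
  5        17.50        14.8238        74.1192
  6        17.50        14.3399        86.0392
  7        17.50        13.8717        97.1018
  8       517.50       396.8133     3,174.5061
  Σ                    504.3187     3,590.2673
Price P = Σ PV = 504.3187.
Macaulay duration = Σ(t·PV) / P = 3,590.2673 / 504.3187 = 7.11904 half-year periods.
In years: 7.11904 / 2 = 3.55952 years.

3.560 years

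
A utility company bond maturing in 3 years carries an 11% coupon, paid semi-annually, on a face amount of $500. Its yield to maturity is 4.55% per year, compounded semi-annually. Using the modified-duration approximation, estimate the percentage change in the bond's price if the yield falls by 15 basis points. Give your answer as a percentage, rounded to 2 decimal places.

Periodic yield y = 0.02275. Modified duration first:
  t   CF        PV=CF/(1+0.02275)^t    t·PV
  1        27.50        26.8883        26.8883
  2        27.50        26.2902        52.5804
  3        27.50        25.7054        77.1162
  4        27.50        25.1336       100.5344
  5        27.50        24.5745       122.8727
  6       527.50       460.8988     2,765.3925
  Σ                    589.4908     3,145.3844
P = 589.4908; D_Mac = 5.33577 half-year periods = 2.66788 yrs; D_mod = 2.66788/(1+0.02275) = 2.60854 yrs.
ΔP/P ≈ -D_mod · Δy = -2.60854 × (-0.0015) = +0.003913 = +0.3913%.

+0.39%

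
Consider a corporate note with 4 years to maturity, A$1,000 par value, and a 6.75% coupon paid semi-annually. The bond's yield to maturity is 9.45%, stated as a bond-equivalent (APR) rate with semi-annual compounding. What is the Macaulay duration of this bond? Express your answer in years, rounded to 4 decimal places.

Periodic yield y = 0.04725. Discount each cash flow and weight by its period:
  t   CF        PV=CF/(1+0.04725)^t    t·PV
  1        33.75        32.2273        32.2273
  2        33.75        30.7732        61.5465
  3        33.75        29.3848        88.1544
  4        33.75        28.0590       112.2360
  5        33.75        26.7930       133.9652
  6        33.75        25.5842       153.5051
  7        33.75        24.4299       171.0091
  8     1,033.75       714.5170     5,716.1361
  Σ                    911.7684     6,468.7796
Price P = Σ PV = 911.7684.
Macaulay duration = Σ(t·PV) / P = 6,468.7796 / 911.7684 = 7.09476 half-year periods.
In years: 7.09476 / 2 = 3.54738 years.

3.5474 years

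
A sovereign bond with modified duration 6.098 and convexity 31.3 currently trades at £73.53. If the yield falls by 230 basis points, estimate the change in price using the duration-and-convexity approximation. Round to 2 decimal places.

Duration effect: -D_mod·Δy = -6.098 × (-0.023) = +0.140254
Convexity effect: ½·C·(Δy)² = 0.5 × 31.3 × (-0.023)² = +0.00827885
ΔP/P ≈ +0.140254 + 0.00827885 = +0.14853285
ΔP ≈ 73.53 × (+0.14853285) = +10.9216204605.

+£10.92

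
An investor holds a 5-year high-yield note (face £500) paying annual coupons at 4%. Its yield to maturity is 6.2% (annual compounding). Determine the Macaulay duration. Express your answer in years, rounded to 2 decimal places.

Periodic yield y = 0.062. Discount each cash flow and weight by its year:
  t   CF        PV=CF/(1+0.062)^t    t·PV
  1        20.00        18.8324        18.8324
  2        20.00        17.7329        35.4659
  3        20.00        16.6977        50.0931
  4        20.00        15.7229        62.8915
  5       520.00       384.9291     1,924.6456
  Σ                    453.9150     2,091.9284
Price P = Σ PV = 453.9150.
Macaulay duration = Σ(t·PV) / P = 2,091.9284 / 453.9150 = 4.60863 years.

4.61 years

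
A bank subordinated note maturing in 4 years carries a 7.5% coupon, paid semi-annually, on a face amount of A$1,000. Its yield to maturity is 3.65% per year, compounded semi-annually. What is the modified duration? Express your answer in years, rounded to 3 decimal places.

Periodic yield y = 0.01825. First find Macaulay duration:
  t   CF        PV=CF/(1+0.01825)^t    t·PV
  1        37.50        36.8279        36.8279
  2        37.50        36.1678        72.3357
  3        37.50        35.5196       106.5588
  4        37.50        34.8830       139.5319
  5        37.50        34.2578       171.2889
  6        37.50        33.6438       201.8627
  7        37.50        33.0408       231.2855
  8     1,037.50       897.7445     7,181.9560
  Σ                  1,142.0851     8,141.6473
P = 1,142.0851; Macaulay duration = 8,141.6473 / 1,142.0851 = 7.12876 half-year periods = 3.56438 years.
Modified duration = D_Mac / (1 + y) = 3.56438 / 1.01825 = 3.50049 years.

3.500 years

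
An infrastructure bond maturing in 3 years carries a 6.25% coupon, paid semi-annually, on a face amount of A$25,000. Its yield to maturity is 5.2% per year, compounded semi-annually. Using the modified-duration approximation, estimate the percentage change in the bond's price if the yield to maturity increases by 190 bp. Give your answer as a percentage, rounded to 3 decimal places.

-5.158%

Periodic yield y = 0.026. Modified duration first:
  t   CF        PV=CF/(1+0.026)^t    t·PV
  1       781.25       761.4522       761.4522
  2       781.25       742.1562     1,484.3124
  3       781.25       723.3491     2,170.0473
  4       781.25       705.0186     2,820.0745
  5       781.25       687.1527     3,435.7633
  6    25,781.25    22,101.4011   132,608.4064
  Σ                 25,720.5299   143,280.0560
P = 25,720.5299; D_Mac = 5.57065 half-year periods = 2.78532 yrs; D_mod = 2.78532/(1+0.026) = 2.71474 yrs.
ΔP/P ≈ -D_mod · Δy = -2.71474 × (+0.019) = -0.051580 = -5.1580%.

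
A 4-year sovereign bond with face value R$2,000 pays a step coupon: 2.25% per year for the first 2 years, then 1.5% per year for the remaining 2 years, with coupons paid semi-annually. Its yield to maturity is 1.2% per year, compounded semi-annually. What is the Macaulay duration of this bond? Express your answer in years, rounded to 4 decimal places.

Periodic yield y = 0.006. Discount each cash flow and weight by its period:
  t   CF        PV=CF/(1+0.006)^t    t·PV
  1        22.50        22.3658        22.3658
  2        22.50        22.2324        44.4648
  3        22.50        22.0998        66.2994
  4        22.50        21.9680        87.8720
  5        15.00        14.5580        72.7899
  6        15.00        14.4712        86.8270
  7        15.00        14.3849       100.6940
  8     2,015.00     1,920.8401    15,366.7205
  Σ                  2,052.9201    15,848.0334
Price P = Σ PV = 2,052.9201.
Macaulay duration = Σ(t·PV) / P = 15,848.0334 / 2,052.9201 = 7.71975 half-year periods.
In years: 7.71975 / 2 = 3.85988 years.

3.8599 years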